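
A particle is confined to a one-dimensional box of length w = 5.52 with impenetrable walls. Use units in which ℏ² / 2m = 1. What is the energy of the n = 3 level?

E = 2.92

The infinite-well eigenfunctions ψ_n = √(2/w) sin(nπx/w) vanish at both walls, giving E_n = n²π²ℏ²/(2mw²).
E_3 = 3² × π² / (2 × 0.5 × 5.52²) = 2.915.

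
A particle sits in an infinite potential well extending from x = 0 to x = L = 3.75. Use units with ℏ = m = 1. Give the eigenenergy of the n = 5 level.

Requiring ψ(0) = ψ(L) = 0 quantises k = nπ/L, hence E_n = ℏ²k²/2m = n²π²ℏ²/(2mL²).
E_5 = 5² × π² / (2 × 1 × 3.75²) = 8.773.

E = 8.77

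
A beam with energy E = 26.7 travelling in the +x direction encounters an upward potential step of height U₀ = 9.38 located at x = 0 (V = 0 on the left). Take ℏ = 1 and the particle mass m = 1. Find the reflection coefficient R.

The wavenumbers are k₁ = √(2mE)/ℏ = 7.308 on the left and k₂ = √(2m(E − U₀))/ℏ = 5.886 on the right.
Matching ψ and ψ′ at x = 0 gives r = (k₁ − k₂)/(k₁ + k₂), so R = r² = 0.01162 and T = 1 − R = 0.9884.

R = 0.0116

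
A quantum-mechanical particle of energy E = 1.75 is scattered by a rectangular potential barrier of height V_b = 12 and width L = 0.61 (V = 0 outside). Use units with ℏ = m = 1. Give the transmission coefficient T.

T = 0.00795

Since E < V_b the interior solution is evanescent with decay constant κ = √(2m(V_b − E))/ℏ = 4.528.
κL = 2.762, sinh(κL) = 7.883.
The exact tunnelling result is T⁻¹ = 1 + V_b² sinh²(κL) / [4E(V_b − E)] = 125.7, so T = 0.00795.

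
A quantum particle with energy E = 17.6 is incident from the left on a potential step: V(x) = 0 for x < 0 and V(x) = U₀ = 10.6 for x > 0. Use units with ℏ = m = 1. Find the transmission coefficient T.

The wavenumbers are k₁ = √(2mE)/ℏ = 5.933 on the left and k₂ = √(2m(E − U₀))/ℏ = 3.742 on the right.
Matching ψ and ψ′ at x = 0 gives r = (k₁ − k₂)/(k₁ + k₂), so R = r² = 0.05130 and T = 1 − R = 0.9487.

T = 0.949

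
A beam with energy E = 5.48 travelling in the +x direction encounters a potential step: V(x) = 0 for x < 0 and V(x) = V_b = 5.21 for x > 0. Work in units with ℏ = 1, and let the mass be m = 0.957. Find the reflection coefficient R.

R = 0.405

On each side the TISE gives plane waves with k = √(2m(E − V))/ℏ: k₁ = √(2·0.957·5.48) = 3.239, k₂ = √(2·0.957·0.27) = 0.7189.
Matching ψ and ψ′ at x = 0 gives r = (k₁ − k₂)/(k₁ + k₂), so R = r² = 0.4054 and T = 1 − R = 0.5946.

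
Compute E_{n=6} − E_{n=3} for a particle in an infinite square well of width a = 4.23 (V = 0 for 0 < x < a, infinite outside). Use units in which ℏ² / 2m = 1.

E_n = n²π²ℏ²/(2ma²), so ΔE = (6² − 3²) π²ℏ²/(2ma²).
ΔE = 27 × π² / (2 × 0.5 × 4.23²) = 14.89.

ΔE = 14.9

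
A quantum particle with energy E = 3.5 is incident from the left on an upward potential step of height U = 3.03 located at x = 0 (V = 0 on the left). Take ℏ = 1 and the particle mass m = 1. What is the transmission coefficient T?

T = 0.785

On each side the TISE gives plane waves with k = √(2m(E − V))/ℏ: k₁ = √(2·1·3.5) = 2.646, k₂ = √(2·1·0.47) = 0.9695.
Continuity of ψ and ψ′ at the step yields the reflection amplitude r = (k₁ − k₂)/(k₁ + k₂) = 0.4636; thus R = |r|² = 0.2150, T = 0.7850.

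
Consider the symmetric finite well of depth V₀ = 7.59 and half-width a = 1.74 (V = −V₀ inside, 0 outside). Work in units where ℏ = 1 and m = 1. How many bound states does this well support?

Define the well-strength parameter z₀ = (a/ℏ)√(2mV₀) = 1.74 × √(2·1·7.59) = 6.779.
The even/odd transcendental equations gain one root per π/2 in z₀, giving N = 1 + ⌊2z₀/π⌋ = 1 + ⌊4.316⌋ = 5.

N = 5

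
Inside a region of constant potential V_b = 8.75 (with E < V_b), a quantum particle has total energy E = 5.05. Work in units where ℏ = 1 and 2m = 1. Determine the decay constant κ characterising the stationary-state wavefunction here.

κ = 1.92

Since E < V_b the TISE in this region is ψ'' = κ²ψ with κ = √(2m(V_b − E))/ℏ.
κ = √(2 × 0.5 × 3.7) = 1.924.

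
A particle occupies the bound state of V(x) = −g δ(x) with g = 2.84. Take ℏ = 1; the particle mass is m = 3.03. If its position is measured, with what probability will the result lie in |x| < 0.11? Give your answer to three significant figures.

The normalised bound state is ψ = √κ e^{−κ|x|} with κ = mg/ℏ² = 8.605.
P(|x| < d) = ∫_{−d}^{d} κ e^{−2κ|x|} dx = 1 − e^{−2κd} = 1 − e^{−1.893} = 0.8494.

P = 0.849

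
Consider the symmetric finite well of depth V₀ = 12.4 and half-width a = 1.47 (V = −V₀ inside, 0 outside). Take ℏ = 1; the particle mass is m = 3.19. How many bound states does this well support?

N = 9

Define the well-strength parameter z₀ = (a/ℏ)√(2mV₀) = 1.47 × √(2·3.19·12.4) = 13.07.
A new bound state (alternating even/odd) appears each time z₀ passes a multiple of π/2, so N = ⌊2z₀/π⌋ + 1 = ⌊8.324⌋ + 1 = 9.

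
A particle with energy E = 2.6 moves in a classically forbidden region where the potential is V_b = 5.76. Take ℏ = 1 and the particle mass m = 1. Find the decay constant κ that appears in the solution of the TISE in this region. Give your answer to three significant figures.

κ = 2.51

Since E < V_b the TISE in this region is ψ'' = κ²ψ with κ = √(2m(V_b − E))/ℏ.
κ = √(2 × 1 × 3.16) = 2.514.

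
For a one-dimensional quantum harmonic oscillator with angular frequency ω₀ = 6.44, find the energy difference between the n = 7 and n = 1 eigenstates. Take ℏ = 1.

E_n = ℏω₀(n + ½), so ΔE = (7 − 1) ℏω₀ = 6 × 6.44 = 38.64.

ΔE = 38.6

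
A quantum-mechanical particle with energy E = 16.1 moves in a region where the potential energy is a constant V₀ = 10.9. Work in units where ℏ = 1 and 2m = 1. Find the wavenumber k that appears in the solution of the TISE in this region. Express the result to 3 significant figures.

k = 2.28

With E > V₀ the solution is oscillatory, ψ ∝ e^{±ikx} with k = √(2m(E − V₀))/ℏ.
k = √(2 × 0.5 × 5.2) = 2.280.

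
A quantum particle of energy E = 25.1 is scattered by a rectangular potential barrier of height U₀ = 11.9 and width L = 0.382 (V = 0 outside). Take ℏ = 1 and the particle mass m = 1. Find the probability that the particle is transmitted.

Above the barrier the interior wavenumber is k₂ = √(2m(E − U₀))/ℏ = 5.138, giving phase k₂L = 1.963.
Matching at both interfaces gives T⁻¹ = 1 + U₀² sin²(k₂L) / [4E(E − U₀)] = 1.091, hence T = 0.916.

T = 0.916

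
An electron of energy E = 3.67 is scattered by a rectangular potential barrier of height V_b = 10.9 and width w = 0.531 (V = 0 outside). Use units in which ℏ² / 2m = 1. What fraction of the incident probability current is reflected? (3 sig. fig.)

R = 0.812

Since E < V_b the interior solution is evanescent with decay constant κ = √(2m(V_b − E))/ℏ = 2.689.
κw = 1.428, sinh(κw) = 1.965.
The exact tunnelling result is T⁻¹ = 1 + V_b² sinh²(κw) / [4E(V_b − E)] = 5.321, so T = 0.188.
R = 1 − T = 0.812.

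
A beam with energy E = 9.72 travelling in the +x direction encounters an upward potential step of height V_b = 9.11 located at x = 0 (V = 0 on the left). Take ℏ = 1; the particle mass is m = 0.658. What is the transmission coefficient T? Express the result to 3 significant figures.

T = 0.641

On each side the TISE gives plane waves with k = √(2m(E − V))/ℏ: k₁ = √(2·0.658·9.72) = 3.577, k₂ = √(2·0.658·0.61) = 0.8960.
Matching ψ and ψ′ at x = 0 gives r = (k₁ − k₂)/(k₁ + k₂), so R = r² = 0.3592 and T = 1 − R = 0.6408.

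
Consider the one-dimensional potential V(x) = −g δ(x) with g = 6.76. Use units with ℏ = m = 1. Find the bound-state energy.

For x ≠ 0 the bound state is ψ ∝ e^{−κ|x|}; integrating the TISE across the delta gives the cusp condition 2κ = 2mg/ℏ², so κ = 6.760.
Then E = −ℏ²κ²/(2m) = −mg²/(2ℏ²) = -22.85.

E = -22.8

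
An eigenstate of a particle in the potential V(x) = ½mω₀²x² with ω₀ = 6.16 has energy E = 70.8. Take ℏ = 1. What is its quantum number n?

n = 11

Invert E_n = (n + ½)ℏω₀: n = E/ℏω₀ − ½ = 10.994, so n = 11.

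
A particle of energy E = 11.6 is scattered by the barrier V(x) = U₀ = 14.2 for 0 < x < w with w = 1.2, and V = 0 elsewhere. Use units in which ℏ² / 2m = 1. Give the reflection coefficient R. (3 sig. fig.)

Since E < U₀ the interior solution is evanescent with decay constant κ = √(2m(U₀ − E))/ℏ = 1.612.
κw = 1.935, sinh(κw) = 3.390.
Matching ψ, ψ′ at both faces gives T = [1 + U₀² sinh²(κw) / (4E(U₀ − E))]⁻¹ = 1/20.20 = 0.0495.
R = 1 − T = 0.951.

R = 0.951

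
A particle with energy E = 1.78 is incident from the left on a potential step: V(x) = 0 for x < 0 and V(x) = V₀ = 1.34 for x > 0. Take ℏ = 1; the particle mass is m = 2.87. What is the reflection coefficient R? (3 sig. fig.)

R = 0.113

On each side the TISE gives plane waves with k = √(2m(E − V))/ℏ: k₁ = √(2·2.87·1.78) = 3.196, k₂ = √(2·2.87·0.44) = 1.589.
Matching ψ and ψ′ at x = 0 gives r = (k₁ − k₂)/(k₁ + k₂), so R = r² = 0.1128 and T = 1 − R = 0.8872.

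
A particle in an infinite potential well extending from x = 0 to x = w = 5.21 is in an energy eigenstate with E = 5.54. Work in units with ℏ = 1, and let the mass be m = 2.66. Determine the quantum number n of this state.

n = 9

From E_n = n²π²ℏ²/(2mw²) invert to n = √(2mw²E)/(πℏ).
n = (5.21/π) × √(2 × 2.66 × 5.54) = 9.003 → n = 9.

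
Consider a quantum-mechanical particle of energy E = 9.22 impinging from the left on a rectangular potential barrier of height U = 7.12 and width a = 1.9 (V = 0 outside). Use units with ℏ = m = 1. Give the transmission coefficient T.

T = 0.766

E > U: inside the barrier k₂ = √(2m(E − U))/ℏ = 2.049, k₂a = 3.894.
T = [1 + U² sin²(k₂a) / (4E(E − U))]⁻¹ = 1/1.306 = 0.766.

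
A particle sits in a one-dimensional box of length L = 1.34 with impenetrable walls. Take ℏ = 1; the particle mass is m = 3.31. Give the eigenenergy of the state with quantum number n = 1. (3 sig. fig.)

E = 0.830

Requiring ψ(0) = ψ(L) = 0 quantises k = nπ/L, hence E_n = ℏ²k²/2m = n²π²ℏ²/(2mL²).
E_1 = 1² × π² / (2 × 3.31 × 1.34²) = 0.8303.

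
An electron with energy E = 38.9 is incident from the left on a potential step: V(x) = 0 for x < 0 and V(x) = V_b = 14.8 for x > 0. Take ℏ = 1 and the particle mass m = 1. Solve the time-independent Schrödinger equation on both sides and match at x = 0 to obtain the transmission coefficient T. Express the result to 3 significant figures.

On each side the TISE gives plane waves with k = √(2m(E − V))/ℏ: k₁ = √(2·1·38.9) = 8.820, k₂ = √(2·1·24.1) = 6.943.
Continuity of ψ and ψ′ at the step yields the reflection amplitude r = (k₁ − k₂)/(k₁ + k₂) = 0.1191; thus R = |r|² = 0.01419, T = 0.9858.

T = 0.986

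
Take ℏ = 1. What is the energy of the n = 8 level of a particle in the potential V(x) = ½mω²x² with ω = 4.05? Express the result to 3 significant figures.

E = 34.4

The oscillator eigenvalues are E_n = ℏω(n + ½), so E_8 = 4.05 × 8.5 = 34.43.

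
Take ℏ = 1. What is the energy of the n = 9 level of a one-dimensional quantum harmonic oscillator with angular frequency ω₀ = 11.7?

E = 111

Using E_n = (n + ½)ℏω₀: E_9 = 9.5 × 11.7 = 111.2.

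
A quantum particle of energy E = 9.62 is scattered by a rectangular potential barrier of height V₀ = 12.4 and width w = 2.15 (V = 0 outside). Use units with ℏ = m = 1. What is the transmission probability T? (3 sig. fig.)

E < V₀: inside the barrier ψ ∝ e^{±κx} with κ = √(2m(V₀ − E))/ℏ = 2.358.
κw = 5.070, sinh(κw) = 79.55.
The exact tunnelling result is T⁻¹ = 1 + V₀² sinh²(κw) / [4E(V₀ − E)] = 9098, so T = 0.000110.

T = 0.000110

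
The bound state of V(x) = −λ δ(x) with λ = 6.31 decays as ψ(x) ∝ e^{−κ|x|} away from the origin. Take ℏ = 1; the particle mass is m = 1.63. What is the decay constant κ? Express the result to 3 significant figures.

κ = 10.3

Integrating the TISE across x = 0 gives the cusp condition ψ'(0⁺) − ψ'(0⁻) = −(2mλ/ℏ²)ψ(0).
With ψ ∝ e^{−κ|x|} this yields −2κ = −2mλ/ℏ², so κ = mλ/ℏ² = 10.29.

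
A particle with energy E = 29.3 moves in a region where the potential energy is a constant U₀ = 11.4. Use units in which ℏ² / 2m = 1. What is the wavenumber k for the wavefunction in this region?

k = 4.23

With E > U₀ the solution is oscillatory, ψ ∝ e^{±ikx} with k = √(2m(E − U₀))/ℏ.
k = √(2 × 0.5 × 17.9) = 4.231.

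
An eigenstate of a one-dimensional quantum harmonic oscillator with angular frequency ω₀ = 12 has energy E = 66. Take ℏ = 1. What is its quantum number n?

n = 5

Invert E_n = (n + ½)ℏω₀: n = E/ℏω₀ − ½ = 5.000, so n = 5.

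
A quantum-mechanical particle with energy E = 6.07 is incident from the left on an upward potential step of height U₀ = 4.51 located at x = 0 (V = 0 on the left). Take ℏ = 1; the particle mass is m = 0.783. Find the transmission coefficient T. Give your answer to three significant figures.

The wavenumbers are k₁ = √(2mE)/ℏ = 3.083 on the left and k₂ = √(2m(E − U₀))/ℏ = 1.563 on the right.
Matching ψ and ψ′ at x = 0 gives r = (k₁ − k₂)/(k₁ + k₂), so R = r² = 0.1070 and T = 1 − R = 0.8930.

T = 0.893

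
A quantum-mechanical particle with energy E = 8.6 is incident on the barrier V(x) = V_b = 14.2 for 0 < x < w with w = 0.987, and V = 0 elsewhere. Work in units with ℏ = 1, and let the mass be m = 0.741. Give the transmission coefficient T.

E < V_b: inside the barrier ψ ∝ e^{±κx} with κ = √(2m(V_b − E))/ℏ = 2.881.
κw = 2.843, sinh(κw) = 8.558.
The exact tunnelling result is T⁻¹ = 1 + V_b² sinh²(κw) / [4E(V_b − E)] = 77.66, so T = 0.0129.

T = 0.0129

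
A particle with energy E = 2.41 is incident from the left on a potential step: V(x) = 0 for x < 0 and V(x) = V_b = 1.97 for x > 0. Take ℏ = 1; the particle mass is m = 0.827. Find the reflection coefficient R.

The wavenumbers are k₁ = √(2mE)/ℏ = 1.997 on the left and k₂ = √(2m(E − V_b))/ℏ = 0.8531 on the right.
Continuity of ψ and ψ′ at the step yields the reflection amplitude r = (k₁ − k₂)/(k₁ + k₂) = 0.4013; thus R = |r|² = 0.1610, T = 0.8390.

R = 0.161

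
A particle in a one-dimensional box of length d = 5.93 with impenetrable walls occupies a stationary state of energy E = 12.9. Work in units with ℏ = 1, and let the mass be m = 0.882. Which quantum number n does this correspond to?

From E_n = n²π²ℏ²/(2md²) invert to n = √(2md²E)/(πℏ).
n = (5.93/π) × √(2 × 0.882 × 12.9) = 9.004 → n = 9.

n = 9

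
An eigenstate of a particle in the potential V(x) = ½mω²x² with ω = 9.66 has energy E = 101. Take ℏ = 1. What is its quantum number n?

E_n = ℏω(n + ½) ⇒ n = E/(ℏω) − ½ = 101/9.66 − 0.5 = 9.955 → n = 10.

n = 10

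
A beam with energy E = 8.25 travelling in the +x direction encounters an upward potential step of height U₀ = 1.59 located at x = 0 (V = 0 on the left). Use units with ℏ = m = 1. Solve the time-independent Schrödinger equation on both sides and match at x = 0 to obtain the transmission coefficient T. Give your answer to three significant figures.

The wavenumbers are k₁ = √(2mE)/ℏ = 4.062 on the left and k₂ = √(2m(E − U₀))/ℏ = 3.650 on the right.
Continuity of ψ and ψ′ at the step yields the reflection amplitude r = (k₁ − k₂)/(k₁ + k₂) = 0.05347; thus R = |r|² = 0.002859, T = 0.9971.

T = 0.997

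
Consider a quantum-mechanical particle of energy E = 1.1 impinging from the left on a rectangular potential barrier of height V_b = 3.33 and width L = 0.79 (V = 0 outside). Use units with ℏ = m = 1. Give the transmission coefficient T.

T = 0.119

Since E < V_b the interior solution is evanescent with decay constant κ = √(2m(V_b − E))/ℏ = 2.112.
κL = 1.668, sinh(κL) = 2.558.
The exact tunnelling result is T⁻¹ = 1 + V_b² sinh²(κL) / [4E(V_b − E)] = 8.392, so T = 0.119.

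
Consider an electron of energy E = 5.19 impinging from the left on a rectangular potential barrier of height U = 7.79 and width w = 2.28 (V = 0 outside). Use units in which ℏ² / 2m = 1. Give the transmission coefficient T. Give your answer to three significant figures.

Since E < U the interior solution is evanescent with decay constant κ = √(2m(U − E))/ℏ = 1.612.
κw = 3.676, sinh(κw) = 19.74.
The exact tunnelling result is T⁻¹ = 1 + U² sinh²(κw) / [4E(U − E)] = 439.1, so T = 0.00228.

T = 0.00228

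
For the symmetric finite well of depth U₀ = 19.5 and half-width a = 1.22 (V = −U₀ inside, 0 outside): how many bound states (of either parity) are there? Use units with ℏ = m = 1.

Define the well-strength parameter z₀ = (a/ℏ)√(2mU₀) = 1.22 × √(2·1·19.5) = 7.619.
A new bound state (alternating even/odd) appears each time z₀ passes a multiple of π/2, so N = ⌊2z₀/π⌋ + 1 = ⌊4.850⌋ + 1 = 5.

N = 5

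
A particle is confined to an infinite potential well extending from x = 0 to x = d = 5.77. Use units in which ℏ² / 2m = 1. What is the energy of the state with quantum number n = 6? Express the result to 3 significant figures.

Requiring ψ(0) = ψ(d) = 0 quantises k = nπ/d, hence E_n = ℏ²k²/2m = n²π²ℏ²/(2md²).
E_6 = 6² × π² / (2 × 0.5 × 5.77²) = 10.67.

E = 10.7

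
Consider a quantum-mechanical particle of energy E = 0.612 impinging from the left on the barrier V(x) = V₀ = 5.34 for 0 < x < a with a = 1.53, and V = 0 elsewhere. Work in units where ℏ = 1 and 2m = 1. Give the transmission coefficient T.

E < V₀: inside the barrier ψ ∝ e^{±κx} with κ = √(2m(V₀ − E))/ℏ = 2.174.
κa = 3.327, sinh(κa) = 13.91.
The exact tunnelling result is T⁻¹ = 1 + V₀² sinh²(κa) / [4E(V₀ − E)] = 477.5, so T = 0.00209.

T = 0.00209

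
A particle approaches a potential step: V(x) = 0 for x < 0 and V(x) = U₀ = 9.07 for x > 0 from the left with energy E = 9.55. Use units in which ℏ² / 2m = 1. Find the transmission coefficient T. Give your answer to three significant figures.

T = 0.598

On each side the TISE gives plane waves with k = √(2m(E − V))/ℏ: k₁ = √(2·½·9.55) = 3.090, k₂ = √(2·½·0.48) = 0.6928.
Matching ψ and ψ′ at x = 0 gives r = (k₁ − k₂)/(k₁ + k₂), so R = r² = 0.4016 and T = 1 − R = 0.5984.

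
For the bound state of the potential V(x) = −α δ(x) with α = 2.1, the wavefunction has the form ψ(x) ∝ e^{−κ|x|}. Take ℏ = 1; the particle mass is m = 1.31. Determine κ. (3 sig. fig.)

κ = 2.75

Integrating the TISE across x = 0 gives the cusp condition ψ'(0⁺) − ψ'(0⁻) = −(2mα/ℏ²)ψ(0).
With ψ ∝ e^{−κ|x|} this yields −2κ = −2mα/ℏ², so κ = mα/ℏ² = 2.751.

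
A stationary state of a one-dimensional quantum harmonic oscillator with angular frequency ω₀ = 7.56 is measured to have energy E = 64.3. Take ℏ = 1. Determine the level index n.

n = 8

E_n = ℏω₀(n + ½) ⇒ n = E/(ℏω₀) − ½ = 64.3/7.56 − 0.5 = 8.005 → n = 8.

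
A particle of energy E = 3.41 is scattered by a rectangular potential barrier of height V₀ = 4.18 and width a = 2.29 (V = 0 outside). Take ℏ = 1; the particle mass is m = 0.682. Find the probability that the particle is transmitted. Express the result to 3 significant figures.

T = 0.0219

E < V₀: inside the barrier ψ ∝ e^{±κx} with κ = √(2m(V₀ − E))/ℏ = 1.025.
κa = 2.347, sinh(κa) = 5.179.
The exact tunnelling result is T⁻¹ = 1 + V₀² sinh²(κa) / [4E(V₀ − E)] = 45.61, so T = 0.0219.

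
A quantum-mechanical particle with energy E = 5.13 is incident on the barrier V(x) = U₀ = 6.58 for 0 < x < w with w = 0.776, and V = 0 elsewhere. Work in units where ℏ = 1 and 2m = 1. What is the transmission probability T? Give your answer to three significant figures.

T = 0.372

E < U₀: inside the barrier ψ ∝ e^{±κx} with κ = √(2m(U₀ − E))/ℏ = 1.204.
κw = 0.9344, sinh(κw) = 1.076.
Matching ψ, ψ′ at both faces gives T = [1 + U₀² sinh²(κw) / (4E(U₀ − E))]⁻¹ = 1/2.686 = 0.372.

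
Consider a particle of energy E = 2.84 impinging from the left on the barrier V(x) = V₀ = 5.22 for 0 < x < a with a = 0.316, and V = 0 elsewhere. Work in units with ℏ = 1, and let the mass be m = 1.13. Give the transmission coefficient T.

Since E < V₀ the interior solution is evanescent with decay constant κ = √(2m(V₀ − E))/ℏ = 2.319.
κa = 0.7329, sinh(κa) = 0.8003.
The exact tunnelling result is T⁻¹ = 1 + V₀² sinh²(κa) / [4E(V₀ − E)] = 1.645, so T = 0.608.

T = 0.608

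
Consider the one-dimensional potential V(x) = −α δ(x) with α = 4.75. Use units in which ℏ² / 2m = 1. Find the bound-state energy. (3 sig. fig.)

The bound state is ψ(x) = √κ e^{−κ|x|}. The derivative jump ψ'(0⁺) − ψ'(0⁻) = −(2mα/ℏ²)ψ(0) fixes κ = mα/ℏ² = 2.375.
Then E = −ℏ²κ²/(2m) = −mα²/(2ℏ²) = -5.641.

E = -5.64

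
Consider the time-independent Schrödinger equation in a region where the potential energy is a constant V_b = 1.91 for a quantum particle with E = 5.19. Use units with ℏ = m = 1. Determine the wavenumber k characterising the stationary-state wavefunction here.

With E > V_b the solution is oscillatory, ψ ∝ e^{±ikx} with k = √(2m(E − V_b))/ℏ.
k = √(2 × 1 × 3.28) = 2.561.

k = 2.56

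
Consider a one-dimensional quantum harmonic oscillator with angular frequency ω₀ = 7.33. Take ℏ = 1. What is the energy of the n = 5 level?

E = 40.3

Using E_n = (n + ½)ℏω₀: E_5 = 5.5 × 7.33 = 40.32.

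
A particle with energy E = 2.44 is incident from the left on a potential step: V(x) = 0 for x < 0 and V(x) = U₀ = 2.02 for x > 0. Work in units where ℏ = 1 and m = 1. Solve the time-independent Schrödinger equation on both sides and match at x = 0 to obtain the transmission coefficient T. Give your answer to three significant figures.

On each side the TISE gives plane waves with k = √(2m(E − V))/ℏ: k₁ = √(2·1·2.44) = 2.209, k₂ = √(2·1·0.42) = 0.9165.
Matching ψ and ψ′ at x = 0 gives r = (k₁ − k₂)/(k₁ + k₂), so R = r² = 0.1710 and T = 1 − R = 0.8290.

T = 0.829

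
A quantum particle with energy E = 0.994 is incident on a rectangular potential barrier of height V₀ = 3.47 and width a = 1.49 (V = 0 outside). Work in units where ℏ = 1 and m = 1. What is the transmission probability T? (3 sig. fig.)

T = 0.00430

Since E < V₀ the interior solution is evanescent with decay constant κ = √(2m(V₀ − E))/ℏ = 2.225.
κa = 3.316, sinh(κa) = 13.75.
The exact tunnelling result is T⁻¹ = 1 + V₀² sinh²(κa) / [4E(V₀ − E)] = 232.3, so T = 0.00430.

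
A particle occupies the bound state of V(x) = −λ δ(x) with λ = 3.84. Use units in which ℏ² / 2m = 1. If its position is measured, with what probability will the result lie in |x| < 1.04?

The normalised bound state is ψ = √κ e^{−κ|x|} with κ = mλ/ℏ² = 1.920.
P(|x| < d) = ∫_{−d}^{d} κ e^{−2κ|x|} dx = 1 − e^{−2κd} = 1 − e^{−3.994} = 0.9816.

P = 0.982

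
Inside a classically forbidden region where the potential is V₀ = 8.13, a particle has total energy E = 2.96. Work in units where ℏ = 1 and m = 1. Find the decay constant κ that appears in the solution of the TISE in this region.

κ = 3.22

Since E < V₀ the TISE in this region is ψ'' = κ²ψ with κ = √(2m(V₀ − E))/ℏ.
κ = √(2 × 1 × 5.17) = 3.216.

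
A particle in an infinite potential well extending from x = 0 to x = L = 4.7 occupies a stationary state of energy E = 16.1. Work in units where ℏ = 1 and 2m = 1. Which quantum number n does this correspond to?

n = 6

From E_n = n²π²ℏ²/(2mL²) invert to n = √(2mL²E)/(πℏ).
n = (4.7/π) × √(2 × 0.5 × 16.1) = 6.003 → n = 6.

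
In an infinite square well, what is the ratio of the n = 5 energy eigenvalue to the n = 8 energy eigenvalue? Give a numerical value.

0.390625

E_n = n²π²ℏ²/(2mL²) so the ratio is n₂²/n₁² = 25/64 = 0.390625.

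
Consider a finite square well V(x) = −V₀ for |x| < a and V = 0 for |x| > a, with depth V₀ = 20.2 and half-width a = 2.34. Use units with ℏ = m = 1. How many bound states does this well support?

Define the well-strength parameter z₀ = (a/ℏ)√(2mV₀) = 2.34 × √(2·1·20.2) = 14.87.
The even/odd transcendental equations gain one root per π/2 in z₀, giving N = 1 + ⌊2z₀/π⌋ = 1 + ⌊9.469⌋ = 10.

N = 10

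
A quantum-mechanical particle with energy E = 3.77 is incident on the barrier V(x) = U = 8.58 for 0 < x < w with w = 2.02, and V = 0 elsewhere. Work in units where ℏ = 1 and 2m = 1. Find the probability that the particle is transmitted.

T = 0.000559

E < U: inside the barrier ψ ∝ e^{±κx} with κ = √(2m(U − E))/ℏ = 2.193.
κw = 4.430, sinh(κw) = 41.97.
Matching ψ, ψ′ at both faces gives T = [1 + U² sinh²(κw) / (4E(U − E))]⁻¹ = 1/1789 = 0.000559.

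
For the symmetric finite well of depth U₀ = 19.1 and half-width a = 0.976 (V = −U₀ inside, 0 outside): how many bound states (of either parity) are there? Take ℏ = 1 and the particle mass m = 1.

Define the well-strength parameter z₀ = (a/ℏ)√(2mU₀) = 0.976 × √(2·1·19.1) = 6.032.
A new bound state (alternating even/odd) appears each time z₀ passes a multiple of π/2, so N = ⌊2z₀/π⌋ + 1 = ⌊3.840⌋ + 1 = 4.

N = 4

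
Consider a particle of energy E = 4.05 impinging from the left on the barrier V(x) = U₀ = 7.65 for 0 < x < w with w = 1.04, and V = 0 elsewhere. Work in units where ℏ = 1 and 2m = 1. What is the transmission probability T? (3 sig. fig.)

T = 0.0741

E < U₀: inside the barrier ψ ∝ e^{±κx} with κ = √(2m(U₀ − E))/ℏ = 1.897.
κw = 1.973, sinh(κw) = 3.528.
The exact tunnelling result is T⁻¹ = 1 + U₀² sinh²(κw) / [4E(U₀ − E)] = 13.49, so T = 0.0741.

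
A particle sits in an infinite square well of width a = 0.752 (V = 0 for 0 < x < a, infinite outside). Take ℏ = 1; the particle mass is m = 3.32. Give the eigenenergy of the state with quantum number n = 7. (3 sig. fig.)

The infinite-well eigenfunctions ψ_n = √(2/a) sin(nπx/a) vanish at both walls, giving E_n = n²π²ℏ²/(2ma²).
E_7 = 7² × π² / (2 × 3.32 × 0.752²) = 128.8.

E = 129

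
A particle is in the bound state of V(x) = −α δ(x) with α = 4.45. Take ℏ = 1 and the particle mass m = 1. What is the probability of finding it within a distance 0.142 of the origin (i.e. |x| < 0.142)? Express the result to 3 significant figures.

The normalised bound state is ψ = √κ e^{−κ|x|} with κ = mα/ℏ² = 4.450.
P(|x| < d) = ∫_{−d}^{d} κ e^{−2κ|x|} dx = 1 − e^{−2κd} = 1 − e^{−1.264} = 0.7174.

P = 0.717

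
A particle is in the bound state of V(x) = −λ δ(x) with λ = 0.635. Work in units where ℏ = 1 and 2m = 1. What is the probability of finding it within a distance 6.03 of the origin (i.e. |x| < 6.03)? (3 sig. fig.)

P = 0.978

The normalised bound state is ψ = √κ e^{−κ|x|} with κ = mλ/ℏ² = 0.3175.
P(|x| < d) = ∫_{−d}^{d} κ e^{−2κ|x|} dx = 1 − e^{−2κd} = 1 − e^{−3.829} = 0.9783.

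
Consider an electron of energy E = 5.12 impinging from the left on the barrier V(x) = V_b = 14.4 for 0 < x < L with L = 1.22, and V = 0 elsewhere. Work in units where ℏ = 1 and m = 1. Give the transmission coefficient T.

E < V_b: inside the barrier ψ ∝ e^{±κx} with κ = √(2m(V_b − E))/ℏ = 4.308.
κL = 5.256, sinh(κL) = 95.85.
Matching ψ, ψ′ at both faces gives T = [1 + V_b² sinh²(κL) / (4E(V_b − E))]⁻¹ = 1/10020 = 0.0000998.

T = 0.0000998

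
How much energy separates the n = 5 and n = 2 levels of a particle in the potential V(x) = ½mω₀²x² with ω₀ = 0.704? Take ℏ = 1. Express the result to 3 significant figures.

E_n = ℏω₀(n + ½), so ΔE = (5 − 2) ℏω₀ = 3 × 0.704 = 2.112.

ΔE = 2.11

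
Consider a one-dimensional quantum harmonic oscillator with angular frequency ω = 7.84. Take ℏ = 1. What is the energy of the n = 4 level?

E = 35.3

Using E_n = (n + ½)ℏω: E_4 = 4.5 × 7.84 = 35.28.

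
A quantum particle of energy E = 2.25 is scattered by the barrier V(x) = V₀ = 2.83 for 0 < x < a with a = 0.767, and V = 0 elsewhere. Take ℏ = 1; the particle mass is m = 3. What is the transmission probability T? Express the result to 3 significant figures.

Since E < V₀ the interior solution is evanescent with decay constant κ = √(2m(V₀ − E))/ℏ = 1.865.
κa = 1.431, sinh(κa) = 1.972.
Matching ψ, ψ′ at both faces gives T = [1 + V₀² sinh²(κa) / (4E(V₀ − E))]⁻¹ = 1/6.963 = 0.144.

T = 0.144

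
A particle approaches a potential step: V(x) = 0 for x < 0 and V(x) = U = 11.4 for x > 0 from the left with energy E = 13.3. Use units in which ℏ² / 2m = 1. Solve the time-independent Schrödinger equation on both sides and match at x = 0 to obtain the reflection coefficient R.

R = 0.204

The wavenumbers are k₁ = √(2mE)/ℏ = 3.647 on the left and k₂ = √(2m(E − U))/ℏ = 1.378 on the right.
Continuity of ψ and ψ′ at the step yields the reflection amplitude r = (k₁ − k₂)/(k₁ + k₂) = 0.4514; thus R = |r|² = 0.2038, T = 0.7962.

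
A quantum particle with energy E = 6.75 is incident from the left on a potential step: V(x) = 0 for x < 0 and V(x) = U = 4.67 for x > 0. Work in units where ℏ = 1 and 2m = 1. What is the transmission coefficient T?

T = 0.918

On each side the TISE gives plane waves with k = √(2m(E − V))/ℏ: k₁ = √(2·½·6.75) = 2.598, k₂ = √(2·½·2.08) = 1.442.
Matching ψ and ψ′ at x = 0 gives r = (k₁ − k₂)/(k₁ + k₂), so R = r² = 0.08184 and T = 1 − R = 0.9182.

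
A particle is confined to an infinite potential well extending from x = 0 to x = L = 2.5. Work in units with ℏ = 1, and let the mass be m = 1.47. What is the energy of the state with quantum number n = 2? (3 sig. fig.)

Requiring ψ(0) = ψ(L) = 0 quantises k = nπ/L, hence E_n = ℏ²k²/2m = n²π²ℏ²/(2mL²).
E_2 = 2² × π² / (2 × 1.47 × 2.5²) = 2.148.

E = 2.15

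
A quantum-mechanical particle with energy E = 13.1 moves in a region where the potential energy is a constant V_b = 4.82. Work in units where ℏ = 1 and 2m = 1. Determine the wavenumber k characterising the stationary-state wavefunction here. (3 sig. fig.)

k = 2.88

With E > V_b the solution is oscillatory, ψ ∝ e^{±ikx} with k = √(2m(E − V_b))/ℏ.
k = √(2 × 0.5 × 8.28) = 2.877.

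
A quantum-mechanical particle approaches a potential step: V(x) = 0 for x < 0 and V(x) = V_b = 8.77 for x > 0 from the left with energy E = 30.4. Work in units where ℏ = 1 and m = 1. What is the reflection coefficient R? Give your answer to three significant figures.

On each side the TISE gives plane waves with k = √(2m(E − V))/ℏ: k₁ = √(2·1·30.4) = 7.797, k₂ = √(2·1·21.63) = 6.577.
Matching ψ and ψ′ at x = 0 gives r = (k₁ − k₂)/(k₁ + k₂), so R = r² = 0.007206 and T = 1 − R = 0.9928.

R = 0.00721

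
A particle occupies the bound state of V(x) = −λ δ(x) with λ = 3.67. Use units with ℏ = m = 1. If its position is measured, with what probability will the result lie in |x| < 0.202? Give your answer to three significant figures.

P = 0.773

The normalised bound state is ψ = √κ e^{−κ|x|} with κ = mλ/ℏ² = 3.670.
P(|x| < d) = ∫_{−d}^{d} κ e^{−2κ|x|} dx = 1 − e^{−2κd} = 1 − e^{−1.483} = 0.7730.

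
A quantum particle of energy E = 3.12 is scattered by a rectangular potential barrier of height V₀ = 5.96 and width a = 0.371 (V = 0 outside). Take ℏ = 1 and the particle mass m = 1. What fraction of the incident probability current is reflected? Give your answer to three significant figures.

R = 0.503

Since E < V₀ the interior solution is evanescent with decay constant κ = √(2m(V₀ − E))/ℏ = 2.383.
κa = 0.8842, sinh(κa) = 1.004.
Matching ψ, ψ′ at both faces gives T = [1 + V₀² sinh²(κa) / (4E(V₀ − E))]⁻¹ = 1/2.010 = 0.497.
R = 1 − T = 0.503.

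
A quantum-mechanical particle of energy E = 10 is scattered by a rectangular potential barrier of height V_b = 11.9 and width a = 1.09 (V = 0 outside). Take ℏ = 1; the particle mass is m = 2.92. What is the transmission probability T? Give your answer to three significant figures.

E < V_b: inside the barrier ψ ∝ e^{±κx} with κ = √(2m(V_b − E))/ℏ = 3.331.
κa = 3.631, sinh(κa) = 18.86.
Matching ψ, ψ′ at both faces gives T = [1 + V_b² sinh²(κa) / (4E(V_b − E))]⁻¹ = 1/663.7 = 0.00151.

T = 0.00151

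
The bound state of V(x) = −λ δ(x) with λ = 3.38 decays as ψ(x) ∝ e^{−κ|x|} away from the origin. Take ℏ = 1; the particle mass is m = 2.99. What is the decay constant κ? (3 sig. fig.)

Integrate −(ℏ²/2m)ψ'' − λδ(x)ψ = Eψ from −ε to +ε: the ψ'' term gives ψ'(0⁺) − ψ'(0⁻) and the δ term gives −(2mλ/ℏ²)ψ(0).
With ψ ∝ e^{−κ|x|} this yields −2κ = −2mλ/ℏ², so κ = mλ/ℏ² = 10.11.

κ = 10.1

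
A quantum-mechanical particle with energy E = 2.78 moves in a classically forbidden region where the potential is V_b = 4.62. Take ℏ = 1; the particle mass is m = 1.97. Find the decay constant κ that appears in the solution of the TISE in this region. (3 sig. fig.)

Since E < V_b the TISE in this region is ψ'' = κ²ψ with κ = √(2m(V_b − E))/ℏ.
κ = √(2 × 1.97 × 1.84) = 2.693.

κ = 2.69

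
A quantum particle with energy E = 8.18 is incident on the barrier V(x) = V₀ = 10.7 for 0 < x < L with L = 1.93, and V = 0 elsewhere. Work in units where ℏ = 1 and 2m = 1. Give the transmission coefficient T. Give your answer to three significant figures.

T = 0.00627

E < V₀: inside the barrier ψ ∝ e^{±κx} with κ = √(2m(V₀ − E))/ℏ = 1.587.
κL = 3.064, sinh(κL) = 10.68.
The exact tunnelling result is T⁻¹ = 1 + V₀² sinh²(κL) / [4E(V₀ − E)] = 159.4, so T = 0.00627.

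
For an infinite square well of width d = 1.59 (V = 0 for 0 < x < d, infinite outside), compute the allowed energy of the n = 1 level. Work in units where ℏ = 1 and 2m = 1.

The infinite-well eigenfunctions ψ_n = √(2/d) sin(nπx/d) vanish at both walls, giving E_n = n²π²ℏ²/(2md²).
E_1 = 1² × π² / (2 × 0.5 × 1.59²) = 3.904.

E = 3.90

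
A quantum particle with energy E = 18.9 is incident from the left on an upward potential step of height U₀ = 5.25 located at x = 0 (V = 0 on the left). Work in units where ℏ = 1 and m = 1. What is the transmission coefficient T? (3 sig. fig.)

The wavenumbers are k₁ = √(2mE)/ℏ = 6.148 on the left and k₂ = √(2m(E − U₀))/ℏ = 5.225 on the right.
Continuity of ψ and ψ′ at the step yields the reflection amplitude r = (k₁ − k₂)/(k₁ + k₂) = 0.08118; thus R = |r|² = 0.006590, T = 0.9934.

T = 0.993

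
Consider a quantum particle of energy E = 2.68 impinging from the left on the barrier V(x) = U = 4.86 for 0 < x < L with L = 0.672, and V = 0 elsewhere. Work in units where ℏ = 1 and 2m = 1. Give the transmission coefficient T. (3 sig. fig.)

T = 0.422

E < U: inside the barrier ψ ∝ e^{±κx} with κ = √(2m(U − E))/ℏ = 1.476.
κL = 0.9922, sinh(κL) = 1.163.
The exact tunnelling result is T⁻¹ = 1 + U² sinh²(κL) / [4E(U − E)] = 2.367, so T = 0.422.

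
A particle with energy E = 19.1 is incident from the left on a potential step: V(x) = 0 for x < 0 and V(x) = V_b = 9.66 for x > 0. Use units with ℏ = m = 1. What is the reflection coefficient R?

The wavenumbers are k₁ = √(2mE)/ℏ = 6.181 on the left and k₂ = √(2m(E − V_b))/ℏ = 4.345 on the right.
Continuity of ψ and ψ′ at the step yields the reflection amplitude r = (k₁ − k₂)/(k₁ + k₂) = 0.1744; thus R = |r|² = 0.03041, T = 0.9696.

R = 0.0304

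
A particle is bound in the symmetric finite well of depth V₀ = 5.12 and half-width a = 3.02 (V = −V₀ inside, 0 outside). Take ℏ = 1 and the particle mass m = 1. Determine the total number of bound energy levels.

The dimensionless depth is z₀ = a√(2mV₀)/ℏ = 3.02 × √(10.24) = 9.664.
The even/odd transcendental equations gain one root per π/2 in z₀, giving N = 1 + ⌊2z₀/π⌋ = 1 + ⌊6.152⌋ = 7.

N = 7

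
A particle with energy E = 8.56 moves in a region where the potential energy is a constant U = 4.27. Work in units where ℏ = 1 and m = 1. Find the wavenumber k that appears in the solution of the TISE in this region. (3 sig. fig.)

With E > U the solution is oscillatory, ψ ∝ e^{±ikx} with k = √(2m(E − U))/ℏ.
k = √(2 × 1 × 4.29) = 2.929.

k = 2.93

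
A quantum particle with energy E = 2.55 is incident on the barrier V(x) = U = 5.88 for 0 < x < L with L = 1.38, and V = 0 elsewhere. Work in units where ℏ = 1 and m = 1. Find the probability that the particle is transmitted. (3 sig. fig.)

Since E < U the interior solution is evanescent with decay constant κ = √(2m(U − E))/ℏ = 2.581.
κL = 3.561, sinh(κL) = 17.59.
Matching ψ, ψ′ at both faces gives T = [1 + U² sinh²(κL) / (4E(U − E))]⁻¹ = 1/316.0 = 0.00316.

T = 0.00316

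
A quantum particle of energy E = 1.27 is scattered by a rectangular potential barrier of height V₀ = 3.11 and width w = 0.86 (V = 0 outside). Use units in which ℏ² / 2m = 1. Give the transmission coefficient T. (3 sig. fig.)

Since E < V₀ the interior solution is evanescent with decay constant κ = √(2m(V₀ − E))/ℏ = 1.356.
κw = 1.167, sinh(κw) = 1.450.
Matching ψ, ψ′ at both faces gives T = [1 + V₀² sinh²(κw) / (4E(V₀ − E))]⁻¹ = 1/3.175 = 0.315.

T = 0.315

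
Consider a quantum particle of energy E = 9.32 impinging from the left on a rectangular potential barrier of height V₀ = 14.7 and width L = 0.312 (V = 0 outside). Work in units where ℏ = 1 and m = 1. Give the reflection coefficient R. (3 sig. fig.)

R = 0.613

Since E < V₀ the interior solution is evanescent with decay constant κ = √(2m(V₀ − E))/ℏ = 3.280.
κL = 1.023, sinh(κL) = 1.212.
Matching ψ, ψ′ at both faces gives T = [1 + V₀² sinh²(κL) / (4E(V₀ − E))]⁻¹ = 1/2.582 = 0.387.
R = 1 − T = 0.613.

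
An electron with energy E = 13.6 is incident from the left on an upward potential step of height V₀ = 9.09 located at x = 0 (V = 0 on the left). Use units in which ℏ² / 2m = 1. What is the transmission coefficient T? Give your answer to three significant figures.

On each side the TISE gives plane waves with k = √(2m(E − V))/ℏ: k₁ = √(2·½·13.6) = 3.688, k₂ = √(2·½·4.51) = 2.124.
Matching ψ and ψ′ at x = 0 gives r = (k₁ − k₂)/(k₁ + k₂), so R = r² = 0.07244 and T = 1 − R = 0.9276.

T = 0.928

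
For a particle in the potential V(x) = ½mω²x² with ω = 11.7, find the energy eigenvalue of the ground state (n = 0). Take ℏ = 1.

Using E_n = (n + ½)ℏω: E_0 = 0.5 × 11.7 = 5.850.

E = 5.85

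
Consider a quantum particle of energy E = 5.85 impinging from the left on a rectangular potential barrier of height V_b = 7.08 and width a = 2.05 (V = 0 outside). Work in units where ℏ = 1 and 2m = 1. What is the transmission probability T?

T = 0.0243

Since E < V_b the interior solution is evanescent with decay constant κ = √(2m(V_b − E))/ℏ = 1.109.
κa = 2.274, sinh(κa) = 4.805.
Matching ψ, ψ′ at both faces gives T = [1 + V_b² sinh²(κa) / (4E(V_b − E))]⁻¹ = 1/41.22 = 0.0243.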